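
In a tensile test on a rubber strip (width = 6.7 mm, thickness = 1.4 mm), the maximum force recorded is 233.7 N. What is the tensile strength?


Area = width * thickness = 6.7 * 1.4 = 9.38 mm^2
TS = force / area = 233.7 / 9.38 = 24.91 MPa

24.91 MPa


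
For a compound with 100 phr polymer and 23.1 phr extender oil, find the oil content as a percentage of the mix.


Oil % = oil / (100 + oil) * 100
= 23.1 / (100 + 23.1) * 100
= 23.1 / 123.1 * 100
= 18.77%

18.77%


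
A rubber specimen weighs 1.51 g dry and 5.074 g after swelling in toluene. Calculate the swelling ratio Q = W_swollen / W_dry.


Q = W_swollen / W_dry
Q = 5.074 / 1.51
Q = 3.36

Q = 3.36


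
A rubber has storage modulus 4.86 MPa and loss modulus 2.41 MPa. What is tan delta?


tan delta = E'' / E'
= 2.41 / 4.86
= 0.4959

tan delta = 0.4959


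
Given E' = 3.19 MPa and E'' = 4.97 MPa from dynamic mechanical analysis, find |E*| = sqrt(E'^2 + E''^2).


|E*| = sqrt(E'^2 + E''^2)
= sqrt(3.19^2 + 4.97^2)
= sqrt(10.1761 + 24.7009)
= 5.906 MPa

5.906 MPa


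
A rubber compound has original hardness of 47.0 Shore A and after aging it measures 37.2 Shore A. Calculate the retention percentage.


Retention = aged / original * 100
= 37.2 / 47.0 * 100
= 79.1%

79.1%


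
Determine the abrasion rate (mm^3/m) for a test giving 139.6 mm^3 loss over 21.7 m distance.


Rate = volume_loss / distance
= 139.6 / 21.7
= 6.433 mm^3/m

6.433 mm^3/m


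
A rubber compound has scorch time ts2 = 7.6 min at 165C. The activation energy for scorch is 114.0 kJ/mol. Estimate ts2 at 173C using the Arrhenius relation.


Convert temperatures: T1 = 165 + 273.15 = 438.15 K, T2 = 173 + 273.15 = 446.15 K
ts2_new = 7.6 * exp(114000 / 8.314 * (1/446.15 - 1/438.15))
1/T2 - 1/T1 = -4.0925e-05
ts2_new = 4.34 min

4.34 min


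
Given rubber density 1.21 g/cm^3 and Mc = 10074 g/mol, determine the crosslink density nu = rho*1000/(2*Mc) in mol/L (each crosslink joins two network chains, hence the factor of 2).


nu = rho * 1000 / (2 * Mc)
nu = 1.21 * 1000 / (2 * 10074)
nu = 1210.0 / 20148
nu = 0.0601 mol/L

0.0601 mol/L


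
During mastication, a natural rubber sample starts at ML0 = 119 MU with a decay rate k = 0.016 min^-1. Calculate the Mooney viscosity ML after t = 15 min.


ML = ML0 * exp(-k * t)
ML = 119 * exp(-0.016 * 15)
ML = 119 * 0.7866
ML = 93.61 MU

93.61 MU


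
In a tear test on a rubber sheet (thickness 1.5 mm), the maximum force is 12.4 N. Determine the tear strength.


Tear strength = force / thickness
= 12.4 / 1.5
= 8.27 N/mm

8.27 N/mm


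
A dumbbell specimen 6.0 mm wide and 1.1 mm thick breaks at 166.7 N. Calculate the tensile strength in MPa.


Area = width * thickness = 6.0 * 1.1 = 6.6 mm^2
TS = force / area = 166.7 / 6.6 = 25.26 MPa

25.26 MPa


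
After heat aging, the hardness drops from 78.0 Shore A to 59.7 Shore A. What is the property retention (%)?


Retention = aged / original * 100
= 59.7 / 78.0 * 100
= 76.5%

76.5%


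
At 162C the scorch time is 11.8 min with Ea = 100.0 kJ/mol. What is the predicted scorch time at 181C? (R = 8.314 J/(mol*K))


Convert temperatures: T1 = 162 + 273.15 = 435.15 K, T2 = 181 + 273.15 = 454.15 K
ts2_new = 11.8 * exp(100000 / 8.314 * (1/454.15 - 1/435.15))
1/T2 - 1/T1 = -9.6142e-05
ts2_new = 3.71 min

3.71 min


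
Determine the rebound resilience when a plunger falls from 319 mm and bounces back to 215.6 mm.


Resilience = h_rebound / h_drop * 100
= 215.6 / 319 * 100
= 67.6%

67.6%


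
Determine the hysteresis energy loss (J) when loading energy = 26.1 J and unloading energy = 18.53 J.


Hysteresis loss = loading - unloading
= 26.1 - 18.53
= 7.57 J

7.57 J


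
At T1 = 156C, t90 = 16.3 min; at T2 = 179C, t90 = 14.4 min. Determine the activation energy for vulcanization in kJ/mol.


T1 = 429.15 K, T2 = 452.15 K
1/T1 - 1/T2 = 1.1853e-04
ln(t1/t2) = ln(16.3/14.4) = 0.1239
Ea = 8.314 * 0.1239 / 1.1853e-04 = 8693.0959 J/mol
Ea = 8.69 kJ/mol

8.69 kJ/mol


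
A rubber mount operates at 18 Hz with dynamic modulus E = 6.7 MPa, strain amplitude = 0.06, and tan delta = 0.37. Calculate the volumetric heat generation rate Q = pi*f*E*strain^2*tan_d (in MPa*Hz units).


Q = pi * f * E * strain^2 * tan_d
= pi * 18 * 6.7 * 0.06^2 * 0.37
= pi * 18 * 6.7 * 0.0036 * 0.37
= 0.5047

Q = 0.5047


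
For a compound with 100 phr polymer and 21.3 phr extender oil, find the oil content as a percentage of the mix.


Oil % = oil / (100 + oil) * 100
= 21.3 / (100 + 21.3) * 100
= 21.3 / 121.3 * 100
= 17.56%

17.56%


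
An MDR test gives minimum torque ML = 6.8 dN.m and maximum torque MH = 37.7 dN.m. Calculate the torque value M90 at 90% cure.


M90 = ML + 0.9 * (MH - ML)
M90 = 6.8 + 0.9 * (37.7 - 6.8)
M90 = 6.8 + 0.9 * 30.9
M90 = 34.61 dN.m

34.61 dN.m


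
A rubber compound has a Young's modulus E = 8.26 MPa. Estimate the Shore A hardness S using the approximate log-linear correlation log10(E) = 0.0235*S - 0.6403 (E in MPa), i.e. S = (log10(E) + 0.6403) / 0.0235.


log10(E) = 0.0235*S - 0.6403  =>  S = (log10(E) + 0.6403) / 0.0235
log10(8.26) = 0.916980
S = (0.916980 + 0.6403) / 0.0235 = 1.557280 / 0.0235
S = 66.3

Shore A = 66.3


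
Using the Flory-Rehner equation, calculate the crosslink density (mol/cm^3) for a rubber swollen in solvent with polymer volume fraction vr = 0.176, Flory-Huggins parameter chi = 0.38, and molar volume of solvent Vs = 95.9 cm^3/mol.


ln(1 - vr) = ln(1 - 0.176) = -0.1936
Numerator = -((-0.1936) + 0.176 + 0.38 * 0.176^2) = 0.0058
Denominator = 95.9 * (0.176^(1/3) - 0.176/2) = 45.3039
nu = 0.0058 / 45.3039 = 1.2833e-04 mol/cm^3

1.2833e-04 mol/cm^3


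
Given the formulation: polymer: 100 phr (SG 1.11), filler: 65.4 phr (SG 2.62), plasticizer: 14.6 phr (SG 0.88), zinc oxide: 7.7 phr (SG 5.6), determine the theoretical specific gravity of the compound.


Sum of weights = 187.7
Volume contributions:
  polymer: 100/1.11 = 90.0901
  filler: 65.4/2.62 = 24.9618
  plasticizer: 14.6/0.88 = 16.5909
  zinc oxide: 7.7/5.6 = 1.3750
Sum of volumes = 133.0178
SG = 187.7 / 133.0178 = 1.411

SG = 1.411


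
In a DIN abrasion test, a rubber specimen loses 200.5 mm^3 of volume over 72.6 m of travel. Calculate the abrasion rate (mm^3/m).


Rate = volume_loss / distance
= 200.5 / 72.6
= 2.762 mm^3/m

2.762 mm^3/m


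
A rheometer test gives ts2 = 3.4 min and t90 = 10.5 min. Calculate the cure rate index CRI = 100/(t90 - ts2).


CRI = 100 / (t90 - ts2)
= 100 / (10.5 - 3.4)
= 100 / 7.1
= 14.08 min^-1

14.08 min^-1


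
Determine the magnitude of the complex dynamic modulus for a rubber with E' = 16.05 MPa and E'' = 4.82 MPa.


|E*| = sqrt(E'^2 + E''^2)
= sqrt(16.05^2 + 4.82^2)
= sqrt(257.6025 + 23.2324)
= 16.758 MPa

16.758 MPa


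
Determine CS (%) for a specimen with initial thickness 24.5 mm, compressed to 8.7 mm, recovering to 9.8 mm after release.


CS = (t0 - recovered) / (t0 - ts) * 100
= (24.5 - 9.8) / (24.5 - 8.7) * 100
= 14.7 / 15.8 * 100
= 93.0%

93.0%


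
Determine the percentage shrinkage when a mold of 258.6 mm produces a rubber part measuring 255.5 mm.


Shrinkage = (mold - part) / mold * 100
= (258.6 - 255.5) / 258.6 * 100
= 3.1 / 258.6 * 100
= 1.2%

1.2%


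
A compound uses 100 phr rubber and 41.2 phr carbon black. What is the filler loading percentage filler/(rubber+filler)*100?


Filler % = filler / (rubber + filler) * 100
= 41.2 / (100 + 41.2) * 100
= 41.2 / 141.2 * 100
= 29.18%

29.18%


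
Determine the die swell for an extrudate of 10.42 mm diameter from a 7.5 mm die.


Die swell ratio = D_extrudate / D_die
= 10.42 / 7.5
= 1.389

Die swell = 1.389


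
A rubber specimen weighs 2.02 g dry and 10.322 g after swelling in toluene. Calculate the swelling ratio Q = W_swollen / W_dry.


Q = W_swollen / W_dry
Q = 10.322 / 2.02
Q = 5.11

Q = 5.11


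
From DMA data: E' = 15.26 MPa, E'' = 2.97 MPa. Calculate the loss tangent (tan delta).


tan delta = E'' / E'
= 2.97 / 15.26
= 0.1946

tan delta = 0.1946


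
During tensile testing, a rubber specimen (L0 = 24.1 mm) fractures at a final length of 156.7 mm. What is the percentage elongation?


Elongation = (Lf - L0) / L0 * 100
= (156.7 - 24.1) / 24.1 * 100
= 132.6 / 24.1 * 100
= 550.2%

550.2%


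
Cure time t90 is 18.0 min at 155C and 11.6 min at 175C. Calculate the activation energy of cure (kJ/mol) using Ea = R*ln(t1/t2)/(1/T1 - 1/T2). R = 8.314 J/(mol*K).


T1 = 428.15 K, T2 = 448.15 K
1/T1 - 1/T2 = 1.0423e-04
ln(t1/t2) = ln(18.0/11.6) = 0.4394
Ea = 8.314 * 0.4394 / 1.0423e-04 = 35045.0329 J/mol
Ea = 35.05 kJ/mol

35.05 kJ/mol


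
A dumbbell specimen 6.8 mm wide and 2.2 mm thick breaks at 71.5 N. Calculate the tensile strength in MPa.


Area = width * thickness = 6.8 * 2.2 = 14.96 mm^2
TS = force / area = 71.5 / 14.96 = 4.78 MPa

4.78 MPa


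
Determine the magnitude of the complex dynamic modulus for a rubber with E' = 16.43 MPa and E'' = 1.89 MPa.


|E*| = sqrt(E'^2 + E''^2)
= sqrt(16.43^2 + 1.89^2)
= sqrt(269.9449 + 3.5721)
= 16.538 MPa

16.538 MPa


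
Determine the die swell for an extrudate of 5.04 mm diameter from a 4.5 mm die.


Die swell ratio = D_extrudate / D_die
= 5.04 / 4.5
= 1.12

Die swell = 1.12


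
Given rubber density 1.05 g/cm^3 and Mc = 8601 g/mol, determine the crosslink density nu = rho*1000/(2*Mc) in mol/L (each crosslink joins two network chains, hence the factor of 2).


nu = rho * 1000 / (2 * Mc)
nu = 1.05 * 1000 / (2 * 8601)
nu = 1050.0 / 17202
nu = 0.0610 mol/L

0.0610 mol/L


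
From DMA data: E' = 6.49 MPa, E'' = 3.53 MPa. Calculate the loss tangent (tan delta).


tan delta = E'' / E'
= 3.53 / 6.49
= 0.5439

tan delta = 0.5439


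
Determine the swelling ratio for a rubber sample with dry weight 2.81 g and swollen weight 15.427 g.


Q = W_swollen / W_dry
Q = 15.427 / 2.81
Q = 5.49

Q = 5.49


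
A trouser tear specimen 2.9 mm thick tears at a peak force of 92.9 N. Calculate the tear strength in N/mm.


Tear strength = force / thickness
= 92.9 / 2.9
= 32.03 N/mm

32.03 N/mm


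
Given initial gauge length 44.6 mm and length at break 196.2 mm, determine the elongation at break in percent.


Elongation = (Lf - L0) / L0 * 100
= (196.2 - 44.6) / 44.6 * 100
= 151.6 / 44.6 * 100
= 339.9%

339.9%


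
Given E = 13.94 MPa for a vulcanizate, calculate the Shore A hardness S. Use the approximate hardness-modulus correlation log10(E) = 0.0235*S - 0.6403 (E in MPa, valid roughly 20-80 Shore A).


log10(E) = 0.0235*S - 0.6403  =>  S = (log10(E) + 0.6403) / 0.0235
log10(13.94) = 1.144263
S = (1.144263 + 0.6403) / 0.0235 = 1.784563 / 0.0235
S = 75.9

Shore A = 75.9


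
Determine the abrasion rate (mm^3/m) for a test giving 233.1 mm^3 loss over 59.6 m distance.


Rate = volume_loss / distance
= 233.1 / 59.6
= 3.911 mm^3/m

3.911 mm^3/m


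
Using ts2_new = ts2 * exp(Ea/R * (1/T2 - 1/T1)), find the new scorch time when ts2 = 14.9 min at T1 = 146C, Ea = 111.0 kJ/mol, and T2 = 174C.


Convert temperatures: T1 = 146 + 273.15 = 419.15 K, T2 = 174 + 273.15 = 447.15 K
ts2_new = 14.9 * exp(111000 / 8.314 * (1/447.15 - 1/419.15))
1/T2 - 1/T1 = -1.4939e-04
ts2_new = 2.03 min

2.03 min


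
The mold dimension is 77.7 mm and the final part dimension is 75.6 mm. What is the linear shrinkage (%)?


Shrinkage = (mold - part) / mold * 100
= (77.7 - 75.6) / 77.7 * 100
= 2.1 / 77.7 * 100
= 2.7%

2.7%


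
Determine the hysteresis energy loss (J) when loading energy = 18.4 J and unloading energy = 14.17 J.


Hysteresis loss = loading - unloading
= 18.4 - 14.17
= 4.23 J

4.23 J


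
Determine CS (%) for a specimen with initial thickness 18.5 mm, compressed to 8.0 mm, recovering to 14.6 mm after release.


CS = (t0 - recovered) / (t0 - ts) * 100
= (18.5 - 14.6) / (18.5 - 8.0) * 100
= 3.9 / 10.5 * 100
= 37.1%

37.1%


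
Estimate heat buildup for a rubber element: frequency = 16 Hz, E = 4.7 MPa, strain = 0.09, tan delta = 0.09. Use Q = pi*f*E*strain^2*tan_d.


Q = pi * f * E * strain^2 * tan_d
= pi * 16 * 4.7 * 0.09^2 * 0.09
= pi * 16 * 4.7 * 0.0081 * 0.09
= 0.1722

Q = 0.1722


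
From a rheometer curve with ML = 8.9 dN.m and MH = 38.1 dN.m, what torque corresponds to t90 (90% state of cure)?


M90 = ML + 0.9 * (MH - ML)
M90 = 8.9 + 0.9 * (38.1 - 8.9)
M90 = 8.9 + 0.9 * 29.2
M90 = 35.18 dN.m

35.18 dN.m


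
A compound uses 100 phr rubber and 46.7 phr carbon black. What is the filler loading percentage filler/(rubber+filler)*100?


Filler % = filler / (rubber + filler) * 100
= 46.7 / (100 + 46.7) * 100
= 46.7 / 146.7 * 100
= 31.83%

31.83%


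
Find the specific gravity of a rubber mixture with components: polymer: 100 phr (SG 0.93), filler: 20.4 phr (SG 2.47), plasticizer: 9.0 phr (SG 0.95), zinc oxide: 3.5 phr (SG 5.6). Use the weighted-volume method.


Sum of weights = 132.9
Volume contributions:
  polymer: 100/0.93 = 107.5269
  filler: 20.4/2.47 = 8.2591
  plasticizer: 9.0/0.95 = 9.4737
  zinc oxide: 3.5/5.6 = 0.6250
Sum of volumes = 125.8847
SG = 132.9 / 125.8847 = 1.056

SG = 1.056


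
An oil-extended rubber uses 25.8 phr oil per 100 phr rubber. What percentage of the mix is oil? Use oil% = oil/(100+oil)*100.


Oil % = oil / (100 + oil) * 100
= 25.8 / (100 + 25.8) * 100
= 25.8 / 125.8 * 100
= 20.51%

20.51%


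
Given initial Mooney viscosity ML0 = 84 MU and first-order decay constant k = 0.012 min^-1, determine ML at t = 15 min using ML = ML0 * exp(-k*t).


ML = ML0 * exp(-k * t)
ML = 84 * exp(-0.012 * 15)
ML = 84 * 0.8353
ML = 70.16 MU

70.16 MU


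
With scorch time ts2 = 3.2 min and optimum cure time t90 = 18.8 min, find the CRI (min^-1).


CRI = 100 / (t90 - ts2)
= 100 / (18.8 - 3.2)
= 100 / 15.6
= 6.41 min^-1

6.41 min^-1


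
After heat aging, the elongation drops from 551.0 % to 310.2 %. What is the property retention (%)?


Retention = aged / original * 100
= 310.2 / 551.0 * 100
= 56.3%

56.3%


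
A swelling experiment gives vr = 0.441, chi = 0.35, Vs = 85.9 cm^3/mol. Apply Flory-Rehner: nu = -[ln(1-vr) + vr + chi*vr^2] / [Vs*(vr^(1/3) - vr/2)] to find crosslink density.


ln(1 - vr) = ln(1 - 0.441) = -0.5816
Numerator = -((-0.5816) + 0.441 + 0.35 * 0.441^2) = 0.0725
Denominator = 85.9 * (0.441^(1/3) - 0.441/2) = 46.4432
nu = 0.0725 / 46.4432 = 0.0016 mol/cm^3

0.0016 mol/cm^3


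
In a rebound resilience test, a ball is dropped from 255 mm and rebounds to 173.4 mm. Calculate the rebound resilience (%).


Resilience = h_rebound / h_drop * 100
= 173.4 / 255 * 100
= 68.0%

68.0%


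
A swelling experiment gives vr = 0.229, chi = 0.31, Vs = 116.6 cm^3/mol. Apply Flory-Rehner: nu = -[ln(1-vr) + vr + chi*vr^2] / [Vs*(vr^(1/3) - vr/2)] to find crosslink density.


ln(1 - vr) = ln(1 - 0.229) = -0.2601
Numerator = -((-0.2601) + 0.229 + 0.31 * 0.229^2) = 0.0148
Denominator = 116.6 * (0.229^(1/3) - 0.229/2) = 57.9856
nu = 0.0148 / 57.9856 = 2.5541e-04 mol/cm^3

2.5541e-04 mol/cm^3


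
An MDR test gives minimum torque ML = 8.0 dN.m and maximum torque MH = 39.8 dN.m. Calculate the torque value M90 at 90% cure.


M90 = ML + 0.9 * (MH - ML)
M90 = 8.0 + 0.9 * (39.8 - 8.0)
M90 = 8.0 + 0.9 * 31.8
M90 = 36.62 dN.m

36.62 dN.m


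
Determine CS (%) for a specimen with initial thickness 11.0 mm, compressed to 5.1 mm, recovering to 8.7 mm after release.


CS = (t0 - recovered) / (t0 - ts) * 100
= (11.0 - 8.7) / (11.0 - 5.1) * 100
= 2.3 / 5.9 * 100
= 39.0%

39.0%


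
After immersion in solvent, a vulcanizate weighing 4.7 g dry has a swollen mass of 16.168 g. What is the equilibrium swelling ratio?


Q = W_swollen / W_dry
Q = 16.168 / 4.7
Q = 3.44

Q = 3.44


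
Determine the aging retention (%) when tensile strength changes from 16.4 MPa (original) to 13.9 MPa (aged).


Retention = aged / original * 100
= 13.9 / 16.4 * 100
= 84.8%

84.8%


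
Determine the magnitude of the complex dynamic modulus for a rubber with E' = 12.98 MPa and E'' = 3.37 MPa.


|E*| = sqrt(E'^2 + E''^2)
= sqrt(12.98^2 + 3.37^2)
= sqrt(168.4804 + 11.3569)
= 13.41 MPa

13.41 MPa


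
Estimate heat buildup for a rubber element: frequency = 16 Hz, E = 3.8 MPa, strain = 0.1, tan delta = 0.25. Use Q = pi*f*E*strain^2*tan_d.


Q = pi * f * E * strain^2 * tan_d
= pi * 16 * 3.8 * 0.1^2 * 0.25
= pi * 16 * 3.8 * 0.0100 * 0.25
= 0.4775

Q = 0.4775


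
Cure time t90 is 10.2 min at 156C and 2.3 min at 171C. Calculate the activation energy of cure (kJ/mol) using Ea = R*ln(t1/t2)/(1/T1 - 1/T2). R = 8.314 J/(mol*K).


T1 = 429.15 K, T2 = 444.15 K
1/T1 - 1/T2 = 7.8696e-05
ln(t1/t2) = ln(10.2/2.3) = 1.4895
Ea = 8.314 * 1.4895 / 7.8696e-05 = 157359.0814 J/mol
Ea = 157.36 kJ/mol

157.36 kJ/mol


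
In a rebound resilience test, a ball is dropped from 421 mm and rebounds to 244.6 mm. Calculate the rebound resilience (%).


Resilience = h_rebound / h_drop * 100
= 244.6 / 421 * 100
= 58.1%

58.1%


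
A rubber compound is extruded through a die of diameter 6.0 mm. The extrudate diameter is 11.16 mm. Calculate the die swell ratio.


Die swell ratio = D_extrudate / D_die
= 11.16 / 6.0
= 1.86

Die swell = 1.86


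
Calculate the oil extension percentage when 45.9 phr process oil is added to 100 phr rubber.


Oil % = oil / (100 + oil) * 100
= 45.9 / (100 + 45.9) * 100
= 45.9 / 145.9 * 100
= 31.46%

31.46%


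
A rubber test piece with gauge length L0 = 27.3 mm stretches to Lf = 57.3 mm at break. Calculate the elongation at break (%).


Elongation = (Lf - L0) / L0 * 100
= (57.3 - 27.3) / 27.3 * 100
= 30.0 / 27.3 * 100
= 109.9%

109.9%


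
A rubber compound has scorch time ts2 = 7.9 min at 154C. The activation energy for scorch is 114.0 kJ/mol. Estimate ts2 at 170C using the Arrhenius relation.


Convert temperatures: T1 = 154 + 273.15 = 427.15 K, T2 = 170 + 273.15 = 443.15 K
ts2_new = 7.9 * exp(114000 / 8.314 * (1/443.15 - 1/427.15))
1/T2 - 1/T1 = -8.4526e-05
ts2_new = 2.48 min

2.48 min


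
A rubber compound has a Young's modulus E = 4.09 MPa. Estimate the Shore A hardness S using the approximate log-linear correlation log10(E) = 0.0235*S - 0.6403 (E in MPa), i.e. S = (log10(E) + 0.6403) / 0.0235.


log10(E) = 0.0235*S - 0.6403  =>  S = (log10(E) + 0.6403) / 0.0235
log10(4.09) = 0.611723
S = (0.611723 + 0.6403) / 0.0235 = 1.252023 / 0.0235
S = 53.3

Shore A = 53.3


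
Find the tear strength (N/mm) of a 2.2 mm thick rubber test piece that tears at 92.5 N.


Tear strength = force / thickness
= 92.5 / 2.2
= 42.05 N/mm

42.05 N/mm


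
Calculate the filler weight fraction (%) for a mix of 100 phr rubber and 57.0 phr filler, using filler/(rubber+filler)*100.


Filler % = filler / (rubber + filler) * 100
= 57.0 / (100 + 57.0) * 100
= 57.0 / 157.0 * 100
= 36.31%

36.31%


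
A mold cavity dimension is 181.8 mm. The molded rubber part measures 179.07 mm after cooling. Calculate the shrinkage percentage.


Shrinkage = (mold - part) / mold * 100
= (181.8 - 179.07) / 181.8 * 100
= 2.73 / 181.8 * 100
= 1.5%

1.5%


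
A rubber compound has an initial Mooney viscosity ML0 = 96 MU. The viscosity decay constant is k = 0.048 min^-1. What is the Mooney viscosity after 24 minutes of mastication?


ML = ML0 * exp(-k * t)
ML = 96 * exp(-0.048 * 24)
ML = 96 * 0.3160
ML = 30.34 MU

30.34 MU


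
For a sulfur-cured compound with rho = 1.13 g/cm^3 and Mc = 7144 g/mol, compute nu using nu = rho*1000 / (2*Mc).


nu = rho * 1000 / (2 * Mc)
nu = 1.13 * 1000 / (2 * 7144)
nu = 1130.0 / 14288
nu = 0.0791 mol/L

0.0791 mol/L


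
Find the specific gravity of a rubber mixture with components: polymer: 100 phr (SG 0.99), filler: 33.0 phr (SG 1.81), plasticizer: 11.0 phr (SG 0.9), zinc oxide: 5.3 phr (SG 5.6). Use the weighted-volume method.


Sum of weights = 149.3
Volume contributions:
  polymer: 100/0.99 = 101.0101
  filler: 33.0/1.81 = 18.2320
  plasticizer: 11.0/0.9 = 12.2222
  zinc oxide: 5.3/5.6 = 0.9464
Sum of volumes = 132.4108
SG = 149.3 / 132.4108 = 1.128

SG = 1.128


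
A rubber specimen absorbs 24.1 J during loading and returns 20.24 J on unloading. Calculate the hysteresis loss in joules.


Hysteresis loss = loading - unloading
= 24.1 - 20.24
= 3.86 J

3.86 J


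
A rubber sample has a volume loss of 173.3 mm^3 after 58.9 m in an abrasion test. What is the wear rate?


Rate = volume_loss / distance
= 173.3 / 58.9
= 2.942 mm^3/m

2.942 mm^3/m


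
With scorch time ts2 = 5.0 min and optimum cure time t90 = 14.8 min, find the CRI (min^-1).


CRI = 100 / (t90 - ts2)
= 100 / (14.8 - 5.0)
= 100 / 9.8
= 10.2 min^-1

10.2 min^-1


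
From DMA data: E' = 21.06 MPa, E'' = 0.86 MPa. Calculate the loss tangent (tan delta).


tan delta = E'' / E'
= 0.86 / 21.06
= 0.0408

tan delta = 0.0408


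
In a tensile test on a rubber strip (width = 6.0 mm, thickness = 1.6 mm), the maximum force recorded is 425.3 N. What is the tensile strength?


Area = width * thickness = 6.0 * 1.6 = 9.6 mm^2
TS = force / area = 425.3 / 9.6 = 44.3 MPa

44.3 MPa


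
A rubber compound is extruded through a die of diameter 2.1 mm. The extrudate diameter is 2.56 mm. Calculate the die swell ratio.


Die swell ratio = D_extrudate / D_die
= 2.56 / 2.1
= 1.219

Die swell = 1.219


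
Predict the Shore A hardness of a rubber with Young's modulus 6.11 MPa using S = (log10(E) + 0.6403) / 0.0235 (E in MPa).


log10(E) = 0.0235*S - 0.6403  =>  S = (log10(E) + 0.6403) / 0.0235
log10(6.11) = 0.786041
S = (0.786041 + 0.6403) / 0.0235 = 1.426341 / 0.0235
S = 60.7

Shore A = 60.7


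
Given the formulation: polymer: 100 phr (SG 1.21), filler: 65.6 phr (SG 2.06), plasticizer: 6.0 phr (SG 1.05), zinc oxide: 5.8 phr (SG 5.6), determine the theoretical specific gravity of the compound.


Sum of weights = 177.4
Volume contributions:
  polymer: 100/1.21 = 82.6446
  filler: 65.6/2.06 = 31.8447
  plasticizer: 6.0/1.05 = 5.7143
  zinc oxide: 5.8/5.6 = 1.0357
Sum of volumes = 121.2393
SG = 177.4 / 121.2393 = 1.463

SG = 1.463


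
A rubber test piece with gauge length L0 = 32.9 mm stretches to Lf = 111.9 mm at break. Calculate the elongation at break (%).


Elongation = (Lf - L0) / L0 * 100
= (111.9 - 32.9) / 32.9 * 100
= 79.0 / 32.9 * 100
= 240.1%

240.1%


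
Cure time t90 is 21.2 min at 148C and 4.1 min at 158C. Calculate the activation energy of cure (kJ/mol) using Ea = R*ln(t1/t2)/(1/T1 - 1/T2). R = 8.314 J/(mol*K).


T1 = 421.15 K, T2 = 431.15 K
1/T1 - 1/T2 = 5.5073e-05
ln(t1/t2) = ln(21.2/4.1) = 1.6430
Ea = 8.314 * 1.6430 / 5.5073e-05 = 248037.0370 J/mol
Ea = 248.04 kJ/mol

248.04 kJ/mol


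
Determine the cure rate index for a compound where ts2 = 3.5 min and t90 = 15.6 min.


CRI = 100 / (t90 - ts2)
= 100 / (15.6 - 3.5)
= 100 / 12.1
= 8.26 min^-1

8.26 min^-1


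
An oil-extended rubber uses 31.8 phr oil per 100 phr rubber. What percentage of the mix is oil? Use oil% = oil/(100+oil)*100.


Oil % = oil / (100 + oil) * 100
= 31.8 / (100 + 31.8) * 100
= 31.8 / 131.8 * 100
= 24.13%

24.13%


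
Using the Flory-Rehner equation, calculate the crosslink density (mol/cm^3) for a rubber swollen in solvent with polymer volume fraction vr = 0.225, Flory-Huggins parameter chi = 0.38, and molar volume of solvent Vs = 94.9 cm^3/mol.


ln(1 - vr) = ln(1 - 0.225) = -0.2549
Numerator = -((-0.2549) + 0.225 + 0.38 * 0.225^2) = 0.0107
Denominator = 94.9 * (0.225^(1/3) - 0.225/2) = 47.0438
nu = 0.0107 / 47.0438 = 2.2649e-04 mol/cm^3

2.2649e-04 mol/cm^3


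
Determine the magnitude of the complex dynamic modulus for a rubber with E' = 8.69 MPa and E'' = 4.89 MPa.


|E*| = sqrt(E'^2 + E''^2)
= sqrt(8.69^2 + 4.89^2)
= sqrt(75.5161 + 23.9121)
= 9.971 MPa

9.971 MPa


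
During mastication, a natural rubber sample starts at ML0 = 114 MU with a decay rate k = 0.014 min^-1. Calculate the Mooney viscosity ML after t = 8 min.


ML = ML0 * exp(-k * t)
ML = 114 * exp(-0.014 * 8)
ML = 114 * 0.8940
ML = 101.92 MU

101.92 MU


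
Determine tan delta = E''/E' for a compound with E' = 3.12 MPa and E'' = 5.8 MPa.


tan delta = E'' / E'
= 5.8 / 3.12
= 1.859

tan delta = 1.859


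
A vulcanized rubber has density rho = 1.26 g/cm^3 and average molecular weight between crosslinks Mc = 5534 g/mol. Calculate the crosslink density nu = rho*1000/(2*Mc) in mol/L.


nu = rho * 1000 / (2 * Mc)
nu = 1.26 * 1000 / (2 * 5534)
nu = 1260.0 / 11068
nu = 0.1138 mol/L

0.1138 mol/L


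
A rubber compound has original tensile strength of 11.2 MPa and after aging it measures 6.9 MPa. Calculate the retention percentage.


Retention = aged / original * 100
= 6.9 / 11.2 * 100
= 61.6%

61.6%


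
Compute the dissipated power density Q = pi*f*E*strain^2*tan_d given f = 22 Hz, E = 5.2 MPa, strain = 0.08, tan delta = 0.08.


Q = pi * f * E * strain^2 * tan_d
= pi * 22 * 5.2 * 0.08^2 * 0.08
= pi * 22 * 5.2 * 0.0064 * 0.08
= 0.1840

Q = 0.1840


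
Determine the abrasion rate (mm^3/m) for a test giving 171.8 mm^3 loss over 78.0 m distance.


Rate = volume_loss / distance
= 171.8 / 78.0
= 2.203 mm^3/m

2.203 mm^3/m


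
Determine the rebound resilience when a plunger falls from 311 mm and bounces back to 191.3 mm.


Resilience = h_rebound / h_drop * 100
= 191.3 / 311 * 100
= 61.5%

61.5%


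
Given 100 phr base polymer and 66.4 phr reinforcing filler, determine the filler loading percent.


Filler % = filler / (rubber + filler) * 100
= 66.4 / (100 + 66.4) * 100
= 66.4 / 166.4 * 100
= 39.9%

39.9%


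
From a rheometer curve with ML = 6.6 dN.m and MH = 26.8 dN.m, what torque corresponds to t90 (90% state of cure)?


M90 = ML + 0.9 * (MH - ML)
M90 = 6.6 + 0.9 * (26.8 - 6.6)
M90 = 6.6 + 0.9 * 20.2
M90 = 24.78 dN.m

24.78 dN.m


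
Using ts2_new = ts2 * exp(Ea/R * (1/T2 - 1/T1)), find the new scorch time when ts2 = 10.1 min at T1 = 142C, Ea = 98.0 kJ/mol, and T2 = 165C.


Convert temperatures: T1 = 142 + 273.15 = 415.15 K, T2 = 165 + 273.15 = 438.15 K
ts2_new = 10.1 * exp(98000 / 8.314 * (1/438.15 - 1/415.15))
1/T2 - 1/T1 = -1.2644e-04
ts2_new = 2.28 min

2.28 min


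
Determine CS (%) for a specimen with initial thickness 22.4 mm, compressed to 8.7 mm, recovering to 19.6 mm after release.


CS = (t0 - recovered) / (t0 - ts) * 100
= (22.4 - 19.6) / (22.4 - 8.7) * 100
= 2.8 / 13.7 * 100
= 20.4%

20.4%


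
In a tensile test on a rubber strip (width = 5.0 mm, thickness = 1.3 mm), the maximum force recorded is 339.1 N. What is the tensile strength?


Area = width * thickness = 5.0 * 1.3 = 6.5 mm^2
TS = force / area = 339.1 / 6.5 = 52.17 MPa

52.17 MPa


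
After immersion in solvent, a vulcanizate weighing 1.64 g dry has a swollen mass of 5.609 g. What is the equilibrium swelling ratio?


Q = W_swollen / W_dry
Q = 5.609 / 1.64
Q = 3.42

Q = 3.42


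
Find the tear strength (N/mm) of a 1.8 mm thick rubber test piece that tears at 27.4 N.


Tear strength = force / thickness
= 27.4 / 1.8
= 15.22 N/mm

15.22 N/mm


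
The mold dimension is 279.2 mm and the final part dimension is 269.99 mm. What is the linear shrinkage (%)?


Shrinkage = (mold - part) / mold * 100
= (279.2 - 269.99) / 279.2 * 100
= 9.21 / 279.2 * 100
= 3.3%

3.3%


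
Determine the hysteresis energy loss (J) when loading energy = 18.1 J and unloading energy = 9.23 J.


Hysteresis loss = loading - unloading
= 18.1 - 9.23
= 8.87 J

8.87 J


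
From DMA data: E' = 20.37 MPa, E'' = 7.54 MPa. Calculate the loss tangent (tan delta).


tan delta = E'' / E'
= 7.54 / 20.37
= 0.3702

tan delta = 0.3702


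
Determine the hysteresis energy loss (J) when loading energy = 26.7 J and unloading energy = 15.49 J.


Hysteresis loss = loading - unloading
= 26.7 - 15.49
= 11.21 J

11.21 J


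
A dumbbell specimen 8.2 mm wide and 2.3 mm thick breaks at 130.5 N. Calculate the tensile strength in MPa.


Area = width * thickness = 8.2 * 2.3 = 18.86 mm^2
TS = force / area = 130.5 / 18.86 = 6.92 MPa

6.92 MPa


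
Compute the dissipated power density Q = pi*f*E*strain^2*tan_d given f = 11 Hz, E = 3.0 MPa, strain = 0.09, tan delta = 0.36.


Q = pi * f * E * strain^2 * tan_d
= pi * 11 * 3.0 * 0.09^2 * 0.36
= pi * 11 * 3.0 * 0.0081 * 0.36
= 0.3023

Q = 0.3023


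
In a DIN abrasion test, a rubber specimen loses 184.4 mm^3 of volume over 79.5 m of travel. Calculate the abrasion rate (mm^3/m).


Rate = volume_loss / distance
= 184.4 / 79.5
= 2.319 mm^3/m

2.319 mm^3/m


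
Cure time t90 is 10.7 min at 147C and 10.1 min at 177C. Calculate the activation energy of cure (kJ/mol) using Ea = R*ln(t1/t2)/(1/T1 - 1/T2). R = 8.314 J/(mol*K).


T1 = 420.15 K, T2 = 450.15 K
1/T1 - 1/T2 = 1.5862e-04
ln(t1/t2) = ln(10.7/10.1) = 0.0577
Ea = 8.314 * 0.0577 / 1.5862e-04 = 3024.7452 J/mol
Ea = 3.02 kJ/mol

3.02 kJ/mol


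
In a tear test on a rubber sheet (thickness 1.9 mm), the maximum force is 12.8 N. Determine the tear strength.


Tear strength = force / thickness
= 12.8 / 1.9
= 6.74 N/mm

6.74 N/mm


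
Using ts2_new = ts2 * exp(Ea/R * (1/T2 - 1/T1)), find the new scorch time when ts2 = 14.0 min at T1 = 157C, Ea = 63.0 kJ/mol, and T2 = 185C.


Convert temperatures: T1 = 157 + 273.15 = 430.15 K, T2 = 185 + 273.15 = 458.15 K
ts2_new = 14.0 * exp(63000 / 8.314 * (1/458.15 - 1/430.15))
1/T2 - 1/T1 = -1.4208e-04
ts2_new = 4.77 min

4.77 min


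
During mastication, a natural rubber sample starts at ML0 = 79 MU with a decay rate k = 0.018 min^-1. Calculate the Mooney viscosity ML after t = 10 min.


ML = ML0 * exp(-k * t)
ML = 79 * exp(-0.018 * 10)
ML = 79 * 0.8353
ML = 65.99 MU

65.99 MU


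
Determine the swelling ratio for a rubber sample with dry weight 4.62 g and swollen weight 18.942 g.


Q = W_swollen / W_dry
Q = 18.942 / 4.62
Q = 4.1

Q = 4.1


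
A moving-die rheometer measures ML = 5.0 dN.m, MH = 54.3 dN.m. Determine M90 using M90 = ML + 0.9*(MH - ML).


M90 = ML + 0.9 * (MH - ML)
M90 = 5.0 + 0.9 * (54.3 - 5.0)
M90 = 5.0 + 0.9 * 49.3
M90 = 49.37 dN.m

49.37 dN.m


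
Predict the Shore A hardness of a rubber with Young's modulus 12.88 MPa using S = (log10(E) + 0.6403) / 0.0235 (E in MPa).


log10(E) = 0.0235*S - 0.6403  =>  S = (log10(E) + 0.6403) / 0.0235
log10(12.88) = 1.109916
S = (1.109916 + 0.6403) / 0.0235 = 1.750216 / 0.0235
S = 74.5

Shore A = 74.5


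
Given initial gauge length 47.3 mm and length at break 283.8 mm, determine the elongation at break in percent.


Elongation = (Lf - L0) / L0 * 100
= (283.8 - 47.3) / 47.3 * 100
= 236.5 / 47.3 * 100
= 500.0%

500.0%


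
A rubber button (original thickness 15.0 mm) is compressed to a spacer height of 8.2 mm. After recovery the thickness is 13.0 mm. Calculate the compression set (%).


CS = (t0 - recovered) / (t0 - ts) * 100
= (15.0 - 13.0) / (15.0 - 8.2) * 100
= 2.0 / 6.8 * 100
= 29.4%

29.4%


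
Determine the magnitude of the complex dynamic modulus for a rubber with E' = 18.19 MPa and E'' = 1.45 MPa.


|E*| = sqrt(E'^2 + E''^2)
= sqrt(18.19^2 + 1.45^2)
= sqrt(330.8761 + 2.1025)
= 18.248 MPa

18.248 MPa


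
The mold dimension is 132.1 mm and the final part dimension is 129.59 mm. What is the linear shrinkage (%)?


Shrinkage = (mold - part) / mold * 100
= (132.1 - 129.59) / 132.1 * 100
= 2.51 / 132.1 * 100
= 1.9%

1.9%


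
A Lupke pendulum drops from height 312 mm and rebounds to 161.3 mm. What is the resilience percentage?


Resilience = h_rebound / h_drop * 100
= 161.3 / 312 * 100
= 51.7%

51.7%


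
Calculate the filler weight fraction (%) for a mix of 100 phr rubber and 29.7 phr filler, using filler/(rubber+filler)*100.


Filler % = filler / (rubber + filler) * 100
= 29.7 / (100 + 29.7) * 100
= 29.7 / 129.7 * 100
= 22.9%

22.9%


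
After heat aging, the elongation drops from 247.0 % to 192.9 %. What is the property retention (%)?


Retention = aged / original * 100
= 192.9 / 247.0 * 100
= 78.1%

78.1%


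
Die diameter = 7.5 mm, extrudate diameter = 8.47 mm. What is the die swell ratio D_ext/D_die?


Die swell ratio = D_extrudate / D_die
= 8.47 / 7.5
= 1.129

Die swell = 1.129


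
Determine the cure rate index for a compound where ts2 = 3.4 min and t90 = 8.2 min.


CRI = 100 / (t90 - ts2)
= 100 / (8.2 - 3.4)
= 100 / 4.8
= 20.83 min^-1

20.83 min^-1


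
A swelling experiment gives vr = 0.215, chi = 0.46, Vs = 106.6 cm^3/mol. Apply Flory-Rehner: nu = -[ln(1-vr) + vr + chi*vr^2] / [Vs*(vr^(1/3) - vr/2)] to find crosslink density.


ln(1 - vr) = ln(1 - 0.215) = -0.2421
Numerator = -((-0.2421) + 0.215 + 0.46 * 0.215^2) = 0.0058
Denominator = 106.6 * (0.215^(1/3) - 0.215/2) = 52.4016
nu = 0.0058 / 52.4016 = 1.1084e-04 mol/cm^3

1.1084e-04 mol/cm^3


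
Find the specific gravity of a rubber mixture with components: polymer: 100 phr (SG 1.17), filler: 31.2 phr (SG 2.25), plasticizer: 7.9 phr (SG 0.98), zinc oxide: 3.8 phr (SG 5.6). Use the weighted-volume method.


Sum of weights = 142.9
Volume contributions:
  polymer: 100/1.17 = 85.4701
  filler: 31.2/2.25 = 13.8667
  plasticizer: 7.9/0.98 = 8.0612
  zinc oxide: 3.8/5.6 = 0.6786
Sum of volumes = 108.0765
SG = 142.9 / 108.0765 = 1.322

SG = 1.322


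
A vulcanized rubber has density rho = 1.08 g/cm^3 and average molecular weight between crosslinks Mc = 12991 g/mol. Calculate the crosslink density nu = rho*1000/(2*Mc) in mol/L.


nu = rho * 1000 / (2 * Mc)
nu = 1.08 * 1000 / (2 * 12991)
nu = 1080.0 / 25982
nu = 0.0416 mol/L

0.0416 mol/L


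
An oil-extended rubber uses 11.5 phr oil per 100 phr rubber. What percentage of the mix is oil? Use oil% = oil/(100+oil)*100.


Oil % = oil / (100 + oil) * 100
= 11.5 / (100 + 11.5) * 100
= 11.5 / 111.5 * 100
= 10.31%

10.31%


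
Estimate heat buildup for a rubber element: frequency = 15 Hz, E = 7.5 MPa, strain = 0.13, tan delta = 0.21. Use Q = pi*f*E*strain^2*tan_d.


Q = pi * f * E * strain^2 * tan_d
= pi * 15 * 7.5 * 0.13^2 * 0.21
= pi * 15 * 7.5 * 0.0169 * 0.21
= 1.2543

Q = 1.2543


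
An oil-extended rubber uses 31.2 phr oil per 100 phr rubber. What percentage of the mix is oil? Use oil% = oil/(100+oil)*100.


Oil % = oil / (100 + oil) * 100
= 31.2 / (100 + 31.2) * 100
= 31.2 / 131.2 * 100
= 23.78%

23.78%


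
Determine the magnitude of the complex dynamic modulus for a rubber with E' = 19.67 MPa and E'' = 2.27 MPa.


|E*| = sqrt(E'^2 + E''^2)
= sqrt(19.67^2 + 2.27^2)
= sqrt(386.9089 + 5.1529)
= 19.801 MPa

19.801 MPa


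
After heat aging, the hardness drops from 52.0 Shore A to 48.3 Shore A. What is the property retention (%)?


Retention = aged / original * 100
= 48.3 / 52.0 * 100
= 92.9%

92.9%


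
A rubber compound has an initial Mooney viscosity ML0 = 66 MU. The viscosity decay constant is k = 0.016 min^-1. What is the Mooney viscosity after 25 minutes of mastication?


ML = ML0 * exp(-k * t)
ML = 66 * exp(-0.016 * 25)
ML = 66 * 0.6703
ML = 44.24 MU

44.24 MU


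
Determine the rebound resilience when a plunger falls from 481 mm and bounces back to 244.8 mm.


Resilience = h_rebound / h_drop * 100
= 244.8 / 481 * 100
= 50.9%

50.9%


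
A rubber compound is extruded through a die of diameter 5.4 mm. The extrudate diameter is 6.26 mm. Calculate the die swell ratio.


Die swell ratio = D_extrudate / D_die
= 6.26 / 5.4
= 1.159

Die swell = 1.159


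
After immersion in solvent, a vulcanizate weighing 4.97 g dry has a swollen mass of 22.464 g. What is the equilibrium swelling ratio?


Q = W_swollen / W_dry
Q = 22.464 / 4.97
Q = 4.52

Q = 4.52


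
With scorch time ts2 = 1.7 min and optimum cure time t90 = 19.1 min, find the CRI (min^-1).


CRI = 100 / (t90 - ts2)
= 100 / (19.1 - 1.7)
= 100 / 17.4
= 5.75 min^-1

5.75 min^-1


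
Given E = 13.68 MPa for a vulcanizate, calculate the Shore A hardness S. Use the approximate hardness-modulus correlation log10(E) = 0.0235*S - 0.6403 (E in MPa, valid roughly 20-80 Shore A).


log10(E) = 0.0235*S - 0.6403  =>  S = (log10(E) + 0.6403) / 0.0235
log10(13.68) = 1.136086
S = (1.136086 + 0.6403) / 0.0235 = 1.776386 / 0.0235
S = 75.6

Shore A = 75.6


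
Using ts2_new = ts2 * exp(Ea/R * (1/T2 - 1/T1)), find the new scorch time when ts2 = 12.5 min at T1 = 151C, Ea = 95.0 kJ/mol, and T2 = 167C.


Convert temperatures: T1 = 151 + 273.15 = 424.15 K, T2 = 167 + 273.15 = 440.15 K
ts2_new = 12.5 * exp(95000 / 8.314 * (1/440.15 - 1/424.15))
1/T2 - 1/T1 = -8.5704e-05
ts2_new = 4.69 min

4.69 min


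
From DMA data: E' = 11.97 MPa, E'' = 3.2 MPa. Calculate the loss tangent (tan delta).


tan delta = E'' / E'
= 3.2 / 11.97
= 0.2673

tan delta = 0.2673


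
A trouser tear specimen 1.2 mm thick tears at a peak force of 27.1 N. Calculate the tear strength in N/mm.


Tear strength = force / thickness
= 27.1 / 1.2
= 22.58 N/mm

22.58 N/mm


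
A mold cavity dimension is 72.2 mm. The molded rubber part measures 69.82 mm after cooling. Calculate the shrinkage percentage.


Shrinkage = (mold - part) / mold * 100
= (72.2 - 69.82) / 72.2 * 100
= 2.38 / 72.2 * 100
= 3.3%

3.3%


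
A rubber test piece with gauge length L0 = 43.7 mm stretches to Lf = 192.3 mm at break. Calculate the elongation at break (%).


Elongation = (Lf - L0) / L0 * 100
= (192.3 - 43.7) / 43.7 * 100
= 148.6 / 43.7 * 100
= 340.0%

340.0%


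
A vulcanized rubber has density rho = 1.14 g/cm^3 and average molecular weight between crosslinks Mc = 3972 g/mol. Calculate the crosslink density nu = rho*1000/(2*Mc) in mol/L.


nu = rho * 1000 / (2 * Mc)
nu = 1.14 * 1000 / (2 * 3972)
nu = 1140.0 / 7944
nu = 0.1435 mol/L

0.1435 mol/L


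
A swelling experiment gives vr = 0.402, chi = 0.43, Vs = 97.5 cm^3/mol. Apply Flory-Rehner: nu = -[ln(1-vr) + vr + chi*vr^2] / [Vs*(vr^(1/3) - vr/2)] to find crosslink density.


ln(1 - vr) = ln(1 - 0.402) = -0.5142
Numerator = -((-0.5142) + 0.402 + 0.43 * 0.402^2) = 0.0427
Denominator = 97.5 * (0.402^(1/3) - 0.402/2) = 52.3606
nu = 0.0427 / 52.3606 = 8.1502e-04 mol/cm^3

8.1502e-04 mol/cm^3


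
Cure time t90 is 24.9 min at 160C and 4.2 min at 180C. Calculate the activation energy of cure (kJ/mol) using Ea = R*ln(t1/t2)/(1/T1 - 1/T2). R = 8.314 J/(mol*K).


T1 = 433.15 K, T2 = 453.15 K
1/T1 - 1/T2 = 1.0189e-04
ln(t1/t2) = ln(24.9/4.2) = 1.7798
Ea = 8.314 * 1.7798 / 1.0189e-04 = 145220.3401 J/mol
Ea = 145.22 kJ/mol

145.22 kJ/mol


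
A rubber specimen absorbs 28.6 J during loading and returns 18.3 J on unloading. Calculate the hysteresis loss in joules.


Hysteresis loss = loading - unloading
= 28.6 - 18.3
= 10.3 J

10.3 J


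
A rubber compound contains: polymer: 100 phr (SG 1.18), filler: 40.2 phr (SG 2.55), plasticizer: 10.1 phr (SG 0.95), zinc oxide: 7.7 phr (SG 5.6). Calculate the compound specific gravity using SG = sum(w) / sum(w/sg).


Sum of weights = 158.0
Volume contributions:
  polymer: 100/1.18 = 84.7458
  filler: 40.2/2.55 = 15.7647
  plasticizer: 10.1/0.95 = 10.6316
  zinc oxide: 7.7/5.6 = 1.3750
Sum of volumes = 112.5170
SG = 158.0 / 112.5170 = 1.404

SG = 1.404


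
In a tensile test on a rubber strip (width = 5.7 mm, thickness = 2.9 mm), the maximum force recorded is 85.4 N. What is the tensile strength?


Area = width * thickness = 5.7 * 2.9 = 16.53 mm^2
TS = force / area = 85.4 / 16.53 = 5.17 MPa

5.17 MPa


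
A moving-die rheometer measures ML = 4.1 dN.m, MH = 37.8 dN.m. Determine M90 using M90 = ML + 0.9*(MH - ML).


M90 = ML + 0.9 * (MH - ML)
M90 = 4.1 + 0.9 * (37.8 - 4.1)
M90 = 4.1 + 0.9 * 33.7
M90 = 34.43 dN.m

34.43 dN.m


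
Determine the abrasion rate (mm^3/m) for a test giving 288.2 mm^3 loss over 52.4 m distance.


Rate = volume_loss / distance
= 288.2 / 52.4
= 5.5 mm^3/m

5.5 mm^3/m


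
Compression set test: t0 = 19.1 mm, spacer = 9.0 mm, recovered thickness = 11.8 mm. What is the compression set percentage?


CS = (t0 - recovered) / (t0 - ts) * 100
= (19.1 - 11.8) / (19.1 - 9.0) * 100
= 7.3 / 10.1 * 100
= 72.3%

72.3%


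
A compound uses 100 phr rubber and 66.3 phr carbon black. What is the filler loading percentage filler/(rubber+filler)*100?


Filler % = filler / (rubber + filler) * 100
= 66.3 / (100 + 66.3) * 100
= 66.3 / 166.3 * 100
= 39.87%

39.87%
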